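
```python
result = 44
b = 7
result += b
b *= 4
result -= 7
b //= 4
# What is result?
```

Answer: 44

Derivation:
Trace (tracking result):
result = 44  # -> result = 44
b = 7  # -> b = 7
result += b  # -> result = 51
b *= 4  # -> b = 28
result -= 7  # -> result = 44
b //= 4  # -> b = 7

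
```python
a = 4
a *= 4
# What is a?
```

Trace (tracking a):
a = 4  # -> a = 4
a *= 4  # -> a = 16

Answer: 16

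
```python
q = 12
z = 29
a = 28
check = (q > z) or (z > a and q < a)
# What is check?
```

Trace (tracking check):
q = 12  # -> q = 12
z = 29  # -> z = 29
a = 28  # -> a = 28
check = q > z or (z > a and q < a)  # -> check = True

Answer: True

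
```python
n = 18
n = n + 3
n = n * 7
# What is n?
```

Answer: 147

Derivation:
Trace (tracking n):
n = 18  # -> n = 18
n = n + 3  # -> n = 21
n = n * 7  # -> n = 147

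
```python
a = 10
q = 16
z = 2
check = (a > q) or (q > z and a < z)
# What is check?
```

Answer: False

Derivation:
Trace (tracking check):
a = 10  # -> a = 10
q = 16  # -> q = 16
z = 2  # -> z = 2
check = a > q or (q > z and a < z)  # -> check = False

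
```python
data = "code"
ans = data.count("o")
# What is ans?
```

Answer: 1

Derivation:
Trace (tracking ans):
data = 'code'  # -> data = 'code'
ans = data.count('o')  # -> ans = 1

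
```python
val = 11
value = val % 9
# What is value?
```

Answer: 2

Derivation:
Trace (tracking value):
val = 11  # -> val = 11
value = val % 9  # -> value = 2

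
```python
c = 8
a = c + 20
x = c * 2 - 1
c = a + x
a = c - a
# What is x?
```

Trace (tracking x):
c = 8  # -> c = 8
a = c + 20  # -> a = 28
x = c * 2 - 1  # -> x = 15
c = a + x  # -> c = 43
a = c - a  # -> a = 15

Answer: 15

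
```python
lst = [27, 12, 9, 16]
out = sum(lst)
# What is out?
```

Answer: 64

Derivation:
Trace (tracking out):
lst = [27, 12, 9, 16]  # -> lst = [27, 12, 9, 16]
out = sum(lst)  # -> out = 64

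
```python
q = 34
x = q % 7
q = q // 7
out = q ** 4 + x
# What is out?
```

Trace (tracking out):
q = 34  # -> q = 34
x = q % 7  # -> x = 6
q = q // 7  # -> q = 4
out = q ** 4 + x  # -> out = 262

Answer: 262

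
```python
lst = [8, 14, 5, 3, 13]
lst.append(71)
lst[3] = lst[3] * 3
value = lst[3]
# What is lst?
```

Answer: [8, 14, 5, 9, 13, 71]

Derivation:
Trace (tracking lst):
lst = [8, 14, 5, 3, 13]  # -> lst = [8, 14, 5, 3, 13]
lst.append(71)  # -> lst = [8, 14, 5, 3, 13, 71]
lst[3] = lst[3] * 3  # -> lst = [8, 14, 5, 9, 13, 71]
value = lst[3]  # -> value = 9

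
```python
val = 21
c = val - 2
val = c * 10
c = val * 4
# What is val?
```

Trace (tracking val):
val = 21  # -> val = 21
c = val - 2  # -> c = 19
val = c * 10  # -> val = 190
c = val * 4  # -> c = 760

Answer: 190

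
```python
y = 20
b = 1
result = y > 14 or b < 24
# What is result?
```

Answer: True

Derivation:
Trace (tracking result):
y = 20  # -> y = 20
b = 1  # -> b = 1
result = y > 14 or b < 24  # -> result = True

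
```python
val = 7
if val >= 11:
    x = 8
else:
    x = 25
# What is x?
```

Answer: 25

Derivation:
Trace (tracking x):
val = 7  # -> val = 7
if val >= 11:  # condition is False
else:
    x = 25  # -> x = 25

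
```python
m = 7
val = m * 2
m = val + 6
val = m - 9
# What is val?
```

Trace (tracking val):
m = 7  # -> m = 7
val = m * 2  # -> val = 14
m = val + 6  # -> m = 20
val = m - 9  # -> val = 11

Answer: 11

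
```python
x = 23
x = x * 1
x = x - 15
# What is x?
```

Trace (tracking x):
x = 23  # -> x = 23
x = x * 1  # -> x = 23
x = x - 15  # -> x = 8

Answer: 8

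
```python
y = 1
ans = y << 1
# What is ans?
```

Answer: 2

Derivation:
Trace (tracking ans):
y = 1  # -> y = 1
ans = y << 1  # -> ans = 2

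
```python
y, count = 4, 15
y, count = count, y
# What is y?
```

Answer: 15

Derivation:
Trace (tracking y):
y, count = (4, 15)  # -> y = 4, count = 15
y, count = (count, y)  # -> y = 15, count = 4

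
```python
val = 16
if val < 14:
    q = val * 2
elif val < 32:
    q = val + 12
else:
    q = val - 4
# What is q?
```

Answer: 28

Derivation:
Trace (tracking q):
val = 16  # -> val = 16
if val < 14:  # condition is False
elif val < 32:  # condition is True
    q = val + 12  # -> q = 28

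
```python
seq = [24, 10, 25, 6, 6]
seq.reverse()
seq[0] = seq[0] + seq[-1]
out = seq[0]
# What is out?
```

Answer: 30

Derivation:
Trace (tracking out):
seq = [24, 10, 25, 6, 6]  # -> seq = [24, 10, 25, 6, 6]
seq.reverse()  # -> seq = [6, 6, 25, 10, 24]
seq[0] = seq[0] + seq[-1]  # -> seq = [30, 6, 25, 10, 24]
out = seq[0]  # -> out = 30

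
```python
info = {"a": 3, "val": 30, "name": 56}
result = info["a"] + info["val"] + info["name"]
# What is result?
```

Answer: 89

Derivation:
Trace (tracking result):
info = {'a': 3, 'val': 30, 'name': 56}  # -> info = {'a': 3, 'val': 30, 'name': 56}
result = info['a'] + info['val'] + info['name']  # -> result = 89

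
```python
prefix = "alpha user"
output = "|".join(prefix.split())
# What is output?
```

Trace (tracking output):
prefix = 'alpha user'  # -> prefix = 'alpha user'
output = '|'.join(prefix.split())  # -> output = 'alpha|user'

Answer: 'alpha|user'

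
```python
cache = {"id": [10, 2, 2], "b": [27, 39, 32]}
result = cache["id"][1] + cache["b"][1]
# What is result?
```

Answer: 41

Derivation:
Trace (tracking result):
cache = {'id': [10, 2, 2], 'b': [27, 39, 32]}  # -> cache = {'id': [10, 2, 2], 'b': [27, 39, 32]}
result = cache['id'][1] + cache['b'][1]  # -> result = 41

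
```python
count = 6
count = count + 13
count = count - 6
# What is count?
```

Answer: 13

Derivation:
Trace (tracking count):
count = 6  # -> count = 6
count = count + 13  # -> count = 19
count = count - 6  # -> count = 13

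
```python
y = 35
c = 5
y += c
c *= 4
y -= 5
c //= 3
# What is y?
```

Trace (tracking y):
y = 35  # -> y = 35
c = 5  # -> c = 5
y += c  # -> y = 40
c *= 4  # -> c = 20
y -= 5  # -> y = 35
c //= 3  # -> c = 6

Answer: 35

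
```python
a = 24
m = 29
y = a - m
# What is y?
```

Trace (tracking y):
a = 24  # -> a = 24
m = 29  # -> m = 29
y = a - m  # -> y = -5

Answer: -5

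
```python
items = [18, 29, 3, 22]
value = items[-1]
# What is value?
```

Answer: 22

Derivation:
Trace (tracking value):
items = [18, 29, 3, 22]  # -> items = [18, 29, 3, 22]
value = items[-1]  # -> value = 22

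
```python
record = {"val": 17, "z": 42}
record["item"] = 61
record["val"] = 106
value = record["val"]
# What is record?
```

Trace (tracking record):
record = {'val': 17, 'z': 42}  # -> record = {'val': 17, 'z': 42}
record['item'] = 61  # -> record = {'val': 17, 'z': 42, 'item': 61}
record['val'] = 106  # -> record = {'val': 106, 'z': 42, 'item': 61}
value = record['val']  # -> value = 106

Answer: {'val': 106, 'z': 42, 'item': 61}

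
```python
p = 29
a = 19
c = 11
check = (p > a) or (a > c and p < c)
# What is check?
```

Answer: True

Derivation:
Trace (tracking check):
p = 29  # -> p = 29
a = 19  # -> a = 19
c = 11  # -> c = 11
check = p > a or (a > c and p < c)  # -> check = True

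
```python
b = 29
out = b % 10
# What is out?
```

Answer: 9

Derivation:
Trace (tracking out):
b = 29  # -> b = 29
out = b % 10  # -> out = 9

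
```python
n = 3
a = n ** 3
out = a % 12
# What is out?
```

Trace (tracking out):
n = 3  # -> n = 3
a = n ** 3  # -> a = 27
out = a % 12  # -> out = 3

Answer: 3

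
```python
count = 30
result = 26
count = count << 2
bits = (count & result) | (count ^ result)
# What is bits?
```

Trace (tracking bits):
count = 30  # -> count = 30
result = 26  # -> result = 26
count = count << 2  # -> count = 120
bits = count & result | count ^ result  # -> bits = 122

Answer: 122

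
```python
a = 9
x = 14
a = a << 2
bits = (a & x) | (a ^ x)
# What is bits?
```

Answer: 46

Derivation:
Trace (tracking bits):
a = 9  # -> a = 9
x = 14  # -> x = 14
a = a << 2  # -> a = 36
bits = a & x | a ^ x  # -> bits = 46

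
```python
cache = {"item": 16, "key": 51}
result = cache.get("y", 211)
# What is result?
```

Answer: 211

Derivation:
Trace (tracking result):
cache = {'item': 16, 'key': 51}  # -> cache = {'item': 16, 'key': 51}
result = cache.get('y', 211)  # -> result = 211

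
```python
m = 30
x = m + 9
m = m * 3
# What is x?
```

Answer: 39

Derivation:
Trace (tracking x):
m = 30  # -> m = 30
x = m + 9  # -> x = 39
m = m * 3  # -> m = 90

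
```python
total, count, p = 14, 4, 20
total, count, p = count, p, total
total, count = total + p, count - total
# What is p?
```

Answer: 14

Derivation:
Trace (tracking p):
total, count, p = (14, 4, 20)  # -> total = 14, count = 4, p = 20
total, count, p = (count, p, total)  # -> total = 4, count = 20, p = 14
total, count = (total + p, count - total)  # -> total = 18, count = 16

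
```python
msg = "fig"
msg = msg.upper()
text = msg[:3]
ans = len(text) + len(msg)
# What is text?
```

Answer: 'FIG'

Derivation:
Trace (tracking text):
msg = 'fig'  # -> msg = 'fig'
msg = msg.upper()  # -> msg = 'FIG'
text = msg[:3]  # -> text = 'FIG'
ans = len(text) + len(msg)  # -> ans = 6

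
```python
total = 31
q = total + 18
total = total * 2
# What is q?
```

Trace (tracking q):
total = 31  # -> total = 31
q = total + 18  # -> q = 49
total = total * 2  # -> total = 62

Answer: 49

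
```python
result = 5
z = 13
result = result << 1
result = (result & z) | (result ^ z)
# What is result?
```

Trace (tracking result):
result = 5  # -> result = 5
z = 13  # -> z = 13
result = result << 1  # -> result = 10
result = result & z | result ^ z  # -> result = 15

Answer: 15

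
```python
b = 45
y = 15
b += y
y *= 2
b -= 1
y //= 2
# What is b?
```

Answer: 59

Derivation:
Trace (tracking b):
b = 45  # -> b = 45
y = 15  # -> y = 15
b += y  # -> b = 60
y *= 2  # -> y = 30
b -= 1  # -> b = 59
y //= 2  # -> y = 15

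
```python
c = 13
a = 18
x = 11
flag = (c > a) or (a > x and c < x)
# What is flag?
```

Trace (tracking flag):
c = 13  # -> c = 13
a = 18  # -> a = 18
x = 11  # -> x = 11
flag = c > a or (a > x and c < x)  # -> flag = False

Answer: False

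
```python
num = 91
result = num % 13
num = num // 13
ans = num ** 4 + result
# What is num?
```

Answer: 7

Derivation:
Trace (tracking num):
num = 91  # -> num = 91
result = num % 13  # -> result = 0
num = num // 13  # -> num = 7
ans = num ** 4 + result  # -> ans = 2401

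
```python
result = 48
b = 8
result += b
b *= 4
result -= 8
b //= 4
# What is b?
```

Answer: 8

Derivation:
Trace (tracking b):
result = 48  # -> result = 48
b = 8  # -> b = 8
result += b  # -> result = 56
b *= 4  # -> b = 32
result -= 8  # -> result = 48
b //= 4  # -> b = 8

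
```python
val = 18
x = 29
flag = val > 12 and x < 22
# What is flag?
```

Answer: False

Derivation:
Trace (tracking flag):
val = 18  # -> val = 18
x = 29  # -> x = 29
flag = val > 12 and x < 22  # -> flag = False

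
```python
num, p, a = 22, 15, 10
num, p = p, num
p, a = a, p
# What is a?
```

Answer: 22

Derivation:
Trace (tracking a):
num, p, a = (22, 15, 10)  # -> num = 22, p = 15, a = 10
num, p = (p, num)  # -> num = 15, p = 22
p, a = (a, p)  # -> p = 10, a = 22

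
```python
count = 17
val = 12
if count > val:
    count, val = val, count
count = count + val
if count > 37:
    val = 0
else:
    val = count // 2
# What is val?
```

Answer: 14

Derivation:
Trace (tracking val):
count = 17  # -> count = 17
val = 12  # -> val = 12
if count > val:  # condition is True
    count, val = (val, count)  # -> count = 12, val = 17
count = count + val  # -> count = 29
if count > 37:  # condition is False
else:
    val = count // 2  # -> val = 14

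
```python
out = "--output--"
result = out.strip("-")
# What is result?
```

Trace (tracking result):
out = '--output--'  # -> out = '--output--'
result = out.strip('-')  # -> result = 'output'

Answer: 'output'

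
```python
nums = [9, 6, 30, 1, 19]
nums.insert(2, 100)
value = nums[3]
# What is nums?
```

Answer: [9, 6, 100, 30, 1, 19]

Derivation:
Trace (tracking nums):
nums = [9, 6, 30, 1, 19]  # -> nums = [9, 6, 30, 1, 19]
nums.insert(2, 100)  # -> nums = [9, 6, 100, 30, 1, 19]
value = nums[3]  # -> value = 30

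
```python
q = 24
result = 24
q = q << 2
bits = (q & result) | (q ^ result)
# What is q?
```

Answer: 96

Derivation:
Trace (tracking q):
q = 24  # -> q = 24
result = 24  # -> result = 24
q = q << 2  # -> q = 96
bits = q & result | q ^ result  # -> bits = 120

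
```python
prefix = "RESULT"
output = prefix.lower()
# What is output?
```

Trace (tracking output):
prefix = 'RESULT'  # -> prefix = 'RESULT'
output = prefix.lower()  # -> output = 'result'

Answer: 'result'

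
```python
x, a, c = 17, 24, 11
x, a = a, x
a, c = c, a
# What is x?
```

Answer: 24

Derivation:
Trace (tracking x):
x, a, c = (17, 24, 11)  # -> x = 17, a = 24, c = 11
x, a = (a, x)  # -> x = 24, a = 17
a, c = (c, a)  # -> a = 11, c = 17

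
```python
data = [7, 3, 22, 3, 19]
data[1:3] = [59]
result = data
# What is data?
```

Trace (tracking data):
data = [7, 3, 22, 3, 19]  # -> data = [7, 3, 22, 3, 19]
data[1:3] = [59]  # -> data = [7, 59, 3, 19]
result = data  # -> result = [7, 59, 3, 19]

Answer: [7, 59, 3, 19]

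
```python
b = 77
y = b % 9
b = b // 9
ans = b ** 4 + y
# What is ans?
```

Trace (tracking ans):
b = 77  # -> b = 77
y = b % 9  # -> y = 5
b = b // 9  # -> b = 8
ans = b ** 4 + y  # -> ans = 4101

Answer: 4101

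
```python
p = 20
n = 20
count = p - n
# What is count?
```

Answer: 0

Derivation:
Trace (tracking count):
p = 20  # -> p = 20
n = 20  # -> n = 20
count = p - n  # -> count = 0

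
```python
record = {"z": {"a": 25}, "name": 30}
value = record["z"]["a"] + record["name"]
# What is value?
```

Answer: 55

Derivation:
Trace (tracking value):
record = {'z': {'a': 25}, 'name': 30}  # -> record = {'z': {'a': 25}, 'name': 30}
value = record['z']['a'] + record['name']  # -> value = 55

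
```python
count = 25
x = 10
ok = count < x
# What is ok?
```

Trace (tracking ok):
count = 25  # -> count = 25
x = 10  # -> x = 10
ok = count < x  # -> ok = False

Answer: False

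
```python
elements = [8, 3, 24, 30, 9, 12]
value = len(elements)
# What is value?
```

Trace (tracking value):
elements = [8, 3, 24, 30, 9, 12]  # -> elements = [8, 3, 24, 30, 9, 12]
value = len(elements)  # -> value = 6

Answer: 6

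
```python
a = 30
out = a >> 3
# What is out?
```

Trace (tracking out):
a = 30  # -> a = 30
out = a >> 3  # -> out = 3

Answer: 3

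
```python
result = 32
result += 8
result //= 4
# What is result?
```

Answer: 10

Derivation:
Trace (tracking result):
result = 32  # -> result = 32
result += 8  # -> result = 40
result //= 4  # -> result = 10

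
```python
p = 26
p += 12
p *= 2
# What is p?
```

Answer: 76

Derivation:
Trace (tracking p):
p = 26  # -> p = 26
p += 12  # -> p = 38
p *= 2  # -> p = 76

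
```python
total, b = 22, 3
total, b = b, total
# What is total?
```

Answer: 3

Derivation:
Trace (tracking total):
total, b = (22, 3)  # -> total = 22, b = 3
total, b = (b, total)  # -> total = 3, b = 22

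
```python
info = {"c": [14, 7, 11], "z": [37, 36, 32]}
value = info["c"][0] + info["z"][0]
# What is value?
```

Trace (tracking value):
info = {'c': [14, 7, 11], 'z': [37, 36, 32]}  # -> info = {'c': [14, 7, 11], 'z': [37, 36, 32]}
value = info['c'][0] + info['z'][0]  # -> value = 51

Answer: 51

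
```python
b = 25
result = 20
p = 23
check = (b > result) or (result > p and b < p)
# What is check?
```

Answer: True

Derivation:
Trace (tracking check):
b = 25  # -> b = 25
result = 20  # -> result = 20
p = 23  # -> p = 23
check = b > result or (result > p and b < p)  # -> check = True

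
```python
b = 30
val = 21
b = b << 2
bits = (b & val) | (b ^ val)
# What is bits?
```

Trace (tracking bits):
b = 30  # -> b = 30
val = 21  # -> val = 21
b = b << 2  # -> b = 120
bits = b & val | b ^ val  # -> bits = 125

Answer: 125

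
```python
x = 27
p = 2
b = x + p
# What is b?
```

Answer: 29

Derivation:
Trace (tracking b):
x = 27  # -> x = 27
p = 2  # -> p = 2
b = x + p  # -> b = 29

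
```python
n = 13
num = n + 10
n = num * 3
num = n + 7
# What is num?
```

Trace (tracking num):
n = 13  # -> n = 13
num = n + 10  # -> num = 23
n = num * 3  # -> n = 69
num = n + 7  # -> num = 76

Answer: 76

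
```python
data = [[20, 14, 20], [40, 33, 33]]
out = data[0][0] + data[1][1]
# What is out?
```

Answer: 53

Derivation:
Trace (tracking out):
data = [[20, 14, 20], [40, 33, 33]]  # -> data = [[20, 14, 20], [40, 33, 33]]
out = data[0][0] + data[1][1]  # -> out = 53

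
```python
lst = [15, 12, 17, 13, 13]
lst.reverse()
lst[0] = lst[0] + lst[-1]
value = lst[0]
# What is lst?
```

Answer: [28, 13, 17, 12, 15]

Derivation:
Trace (tracking lst):
lst = [15, 12, 17, 13, 13]  # -> lst = [15, 12, 17, 13, 13]
lst.reverse()  # -> lst = [13, 13, 17, 12, 15]
lst[0] = lst[0] + lst[-1]  # -> lst = [28, 13, 17, 12, 15]
value = lst[0]  # -> value = 28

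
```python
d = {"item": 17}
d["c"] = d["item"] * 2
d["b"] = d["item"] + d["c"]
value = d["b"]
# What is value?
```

Answer: 51

Derivation:
Trace (tracking value):
d = {'item': 17}  # -> d = {'item': 17}
d['c'] = d['item'] * 2  # -> d = {'item': 17, 'c': 34}
d['b'] = d['item'] + d['c']  # -> d = {'item': 17, 'c': 34, 'b': 51}
value = d['b']  # -> value = 51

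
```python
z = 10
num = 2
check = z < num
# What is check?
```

Trace (tracking check):
z = 10  # -> z = 10
num = 2  # -> num = 2
check = z < num  # -> check = False

Answer: False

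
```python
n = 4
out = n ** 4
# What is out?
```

Trace (tracking out):
n = 4  # -> n = 4
out = n ** 4  # -> out = 256

Answer: 256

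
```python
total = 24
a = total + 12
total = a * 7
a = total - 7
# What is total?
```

Trace (tracking total):
total = 24  # -> total = 24
a = total + 12  # -> a = 36
total = a * 7  # -> total = 252
a = total - 7  # -> a = 245

Answer: 252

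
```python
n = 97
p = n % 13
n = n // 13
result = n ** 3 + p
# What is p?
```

Answer: 6

Derivation:
Trace (tracking p):
n = 97  # -> n = 97
p = n % 13  # -> p = 6
n = n // 13  # -> n = 7
result = n ** 3 + p  # -> result = 349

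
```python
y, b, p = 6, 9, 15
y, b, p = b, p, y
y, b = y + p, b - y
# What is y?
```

Answer: 15

Derivation:
Trace (tracking y):
y, b, p = (6, 9, 15)  # -> y = 6, b = 9, p = 15
y, b, p = (b, p, y)  # -> y = 9, b = 15, p = 6
y, b = (y + p, b - y)  # -> y = 15, b = 6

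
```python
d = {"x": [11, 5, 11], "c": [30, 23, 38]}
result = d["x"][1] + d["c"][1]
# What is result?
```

Answer: 28

Derivation:
Trace (tracking result):
d = {'x': [11, 5, 11], 'c': [30, 23, 38]}  # -> d = {'x': [11, 5, 11], 'c': [30, 23, 38]}
result = d['x'][1] + d['c'][1]  # -> result = 28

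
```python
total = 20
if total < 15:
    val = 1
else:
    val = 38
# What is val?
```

Trace (tracking val):
total = 20  # -> total = 20
if total < 15:  # condition is False
else:
    val = 38  # -> val = 38

Answer: 38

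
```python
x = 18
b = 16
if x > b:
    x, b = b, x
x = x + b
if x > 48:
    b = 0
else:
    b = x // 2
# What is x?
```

Answer: 34

Derivation:
Trace (tracking x):
x = 18  # -> x = 18
b = 16  # -> b = 16
if x > b:  # condition is True
    x, b = (b, x)  # -> x = 16, b = 18
x = x + b  # -> x = 34
if x > 48:  # condition is False
else:
    b = x // 2  # -> b = 17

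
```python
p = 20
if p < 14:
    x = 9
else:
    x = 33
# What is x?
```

Answer: 33

Derivation:
Trace (tracking x):
p = 20  # -> p = 20
if p < 14:  # condition is False
else:
    x = 33  # -> x = 33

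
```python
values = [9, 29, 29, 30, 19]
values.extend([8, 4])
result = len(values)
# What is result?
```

Answer: 7

Derivation:
Trace (tracking result):
values = [9, 29, 29, 30, 19]  # -> values = [9, 29, 29, 30, 19]
values.extend([8, 4])  # -> values = [9, 29, 29, 30, 19, 8, 4]
result = len(values)  # -> result = 7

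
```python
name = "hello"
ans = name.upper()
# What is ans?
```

Answer: 'HELLO'

Derivation:
Trace (tracking ans):
name = 'hello'  # -> name = 'hello'
ans = name.upper()  # -> ans = 'HELLO'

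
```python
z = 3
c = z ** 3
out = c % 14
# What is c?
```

Trace (tracking c):
z = 3  # -> z = 3
c = z ** 3  # -> c = 27
out = c % 14  # -> out = 13

Answer: 27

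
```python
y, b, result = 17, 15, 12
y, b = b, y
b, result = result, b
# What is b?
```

Answer: 12

Derivation:
Trace (tracking b):
y, b, result = (17, 15, 12)  # -> y = 17, b = 15, result = 12
y, b = (b, y)  # -> y = 15, b = 17
b, result = (result, b)  # -> b = 12, result = 17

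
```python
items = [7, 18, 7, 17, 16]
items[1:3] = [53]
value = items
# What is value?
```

Trace (tracking value):
items = [7, 18, 7, 17, 16]  # -> items = [7, 18, 7, 17, 16]
items[1:3] = [53]  # -> items = [7, 53, 17, 16]
value = items  # -> value = [7, 53, 17, 16]

Answer: [7, 53, 17, 16]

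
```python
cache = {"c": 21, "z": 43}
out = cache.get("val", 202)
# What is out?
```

Answer: 202

Derivation:
Trace (tracking out):
cache = {'c': 21, 'z': 43}  # -> cache = {'c': 21, 'z': 43}
out = cache.get('val', 202)  # -> out = 202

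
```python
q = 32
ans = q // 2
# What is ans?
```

Answer: 16

Derivation:
Trace (tracking ans):
q = 32  # -> q = 32
ans = q // 2  # -> ans = 16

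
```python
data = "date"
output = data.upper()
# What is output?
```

Answer: 'DATE'

Derivation:
Trace (tracking output):
data = 'date'  # -> data = 'date'
output = data.upper()  # -> output = 'DATE'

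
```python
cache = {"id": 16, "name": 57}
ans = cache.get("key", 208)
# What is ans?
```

Trace (tracking ans):
cache = {'id': 16, 'name': 57}  # -> cache = {'id': 16, 'name': 57}
ans = cache.get('key', 208)  # -> ans = 208

Answer: 208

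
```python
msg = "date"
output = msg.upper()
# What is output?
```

Answer: 'DATE'

Derivation:
Trace (tracking output):
msg = 'date'  # -> msg = 'date'
output = msg.upper()  # -> output = 'DATE'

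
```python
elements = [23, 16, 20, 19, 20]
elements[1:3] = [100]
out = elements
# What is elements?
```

Answer: [23, 100, 19, 20]

Derivation:
Trace (tracking elements):
elements = [23, 16, 20, 19, 20]  # -> elements = [23, 16, 20, 19, 20]
elements[1:3] = [100]  # -> elements = [23, 100, 19, 20]
out = elements  # -> out = [23, 100, 19, 20]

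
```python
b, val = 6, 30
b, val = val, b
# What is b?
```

Answer: 30

Derivation:
Trace (tracking b):
b, val = (6, 30)  # -> b = 6, val = 30
b, val = (val, b)  # -> b = 30, val = 6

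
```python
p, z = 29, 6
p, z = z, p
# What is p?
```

Trace (tracking p):
p, z = (29, 6)  # -> p = 29, z = 6
p, z = (z, p)  # -> p = 6, z = 29

Answer: 6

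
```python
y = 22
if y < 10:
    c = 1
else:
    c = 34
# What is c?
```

Answer: 34

Derivation:
Trace (tracking c):
y = 22  # -> y = 22
if y < 10:  # condition is False
else:
    c = 34  # -> c = 34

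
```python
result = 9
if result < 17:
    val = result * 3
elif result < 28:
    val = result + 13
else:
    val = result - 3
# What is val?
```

Answer: 27

Derivation:
Trace (tracking val):
result = 9  # -> result = 9
if result < 17:  # condition is True
    val = result * 3  # -> val = 27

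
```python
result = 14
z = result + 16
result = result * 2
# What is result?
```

Answer: 28

Derivation:
Trace (tracking result):
result = 14  # -> result = 14
z = result + 16  # -> z = 30
result = result * 2  # -> result = 28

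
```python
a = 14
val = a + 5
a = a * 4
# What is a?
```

Answer: 56

Derivation:
Trace (tracking a):
a = 14  # -> a = 14
val = a + 5  # -> val = 19
a = a * 4  # -> a = 56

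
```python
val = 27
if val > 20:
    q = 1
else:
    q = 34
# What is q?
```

Trace (tracking q):
val = 27  # -> val = 27
if val > 20:  # condition is True
    q = 1  # -> q = 1

Answer: 1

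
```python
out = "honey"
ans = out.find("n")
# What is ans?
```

Answer: 2

Derivation:
Trace (tracking ans):
out = 'honey'  # -> out = 'honey'
ans = out.find('n')  # -> ans = 2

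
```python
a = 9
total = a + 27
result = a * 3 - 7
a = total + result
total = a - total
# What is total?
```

Trace (tracking total):
a = 9  # -> a = 9
total = a + 27  # -> total = 36
result = a * 3 - 7  # -> result = 20
a = total + result  # -> a = 56
total = a - total  # -> total = 20

Answer: 20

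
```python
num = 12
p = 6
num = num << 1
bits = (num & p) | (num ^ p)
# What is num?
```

Trace (tracking num):
num = 12  # -> num = 12
p = 6  # -> p = 6
num = num << 1  # -> num = 24
bits = num & p | num ^ p  # -> bits = 30

Answer: 24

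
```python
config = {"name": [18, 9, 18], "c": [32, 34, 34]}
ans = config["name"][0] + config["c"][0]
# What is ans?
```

Trace (tracking ans):
config = {'name': [18, 9, 18], 'c': [32, 34, 34]}  # -> config = {'name': [18, 9, 18], 'c': [32, 34, 34]}
ans = config['name'][0] + config['c'][0]  # -> ans = 50

Answer: 50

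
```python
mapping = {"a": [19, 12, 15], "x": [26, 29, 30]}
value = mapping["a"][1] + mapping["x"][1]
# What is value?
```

Trace (tracking value):
mapping = {'a': [19, 12, 15], 'x': [26, 29, 30]}  # -> mapping = {'a': [19, 12, 15], 'x': [26, 29, 30]}
value = mapping['a'][1] + mapping['x'][1]  # -> value = 41

Answer: 41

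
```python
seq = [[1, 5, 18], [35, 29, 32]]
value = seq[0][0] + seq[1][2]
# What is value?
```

Answer: 33

Derivation:
Trace (tracking value):
seq = [[1, 5, 18], [35, 29, 32]]  # -> seq = [[1, 5, 18], [35, 29, 32]]
value = seq[0][0] + seq[1][2]  # -> value = 33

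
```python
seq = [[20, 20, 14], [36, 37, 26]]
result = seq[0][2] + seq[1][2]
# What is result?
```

Trace (tracking result):
seq = [[20, 20, 14], [36, 37, 26]]  # -> seq = [[20, 20, 14], [36, 37, 26]]
result = seq[0][2] + seq[1][2]  # -> result = 40

Answer: 40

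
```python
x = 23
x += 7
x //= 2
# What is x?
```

Answer: 15

Derivation:
Trace (tracking x):
x = 23  # -> x = 23
x += 7  # -> x = 30
x //= 2  # -> x = 15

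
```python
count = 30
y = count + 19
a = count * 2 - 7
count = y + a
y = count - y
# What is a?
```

Trace (tracking a):
count = 30  # -> count = 30
y = count + 19  # -> y = 49
a = count * 2 - 7  # -> a = 53
count = y + a  # -> count = 102
y = count - y  # -> y = 53

Answer: 53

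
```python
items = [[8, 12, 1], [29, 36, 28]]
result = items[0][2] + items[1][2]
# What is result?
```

Trace (tracking result):
items = [[8, 12, 1], [29, 36, 28]]  # -> items = [[8, 12, 1], [29, 36, 28]]
result = items[0][2] + items[1][2]  # -> result = 29

Answer: 29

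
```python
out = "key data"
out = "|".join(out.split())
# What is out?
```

Trace (tracking out):
out = 'key data'  # -> out = 'key data'
out = '|'.join(out.split())  # -> out = 'key|data'

Answer: 'key|data'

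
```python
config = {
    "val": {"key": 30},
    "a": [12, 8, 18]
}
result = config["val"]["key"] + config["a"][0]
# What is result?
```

Answer: 42

Derivation:
Trace (tracking result):
config = {'val': {'key': 30}, 'a': [12, 8, 18]}  # -> config = {'val': {'key': 30}, 'a': [12, 8, 18]}
result = config['val']['key'] + config['a'][0]  # -> result = 42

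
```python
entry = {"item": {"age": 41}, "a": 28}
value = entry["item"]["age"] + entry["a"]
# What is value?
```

Trace (tracking value):
entry = {'item': {'age': 41}, 'a': 28}  # -> entry = {'item': {'age': 41}, 'a': 28}
value = entry['item']['age'] + entry['a']  # -> value = 69

Answer: 69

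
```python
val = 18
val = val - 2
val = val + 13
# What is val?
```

Answer: 29

Derivation:
Trace (tracking val):
val = 18  # -> val = 18
val = val - 2  # -> val = 16
val = val + 13  # -> val = 29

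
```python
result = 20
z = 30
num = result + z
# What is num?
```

Answer: 50

Derivation:
Trace (tracking num):
result = 20  # -> result = 20
z = 30  # -> z = 30
num = result + z  # -> num = 50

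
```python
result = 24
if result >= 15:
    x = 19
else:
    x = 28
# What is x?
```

Trace (tracking x):
result = 24  # -> result = 24
if result >= 15:  # condition is True
    x = 19  # -> x = 19

Answer: 19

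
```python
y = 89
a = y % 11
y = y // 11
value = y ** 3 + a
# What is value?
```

Trace (tracking value):
y = 89  # -> y = 89
a = y % 11  # -> a = 1
y = y // 11  # -> y = 8
value = y ** 3 + a  # -> value = 513

Answer: 513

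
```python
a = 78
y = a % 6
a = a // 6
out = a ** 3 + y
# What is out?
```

Answer: 2197

Derivation:
Trace (tracking out):
a = 78  # -> a = 78
y = a % 6  # -> y = 0
a = a // 6  # -> a = 13
out = a ** 3 + y  # -> out = 2197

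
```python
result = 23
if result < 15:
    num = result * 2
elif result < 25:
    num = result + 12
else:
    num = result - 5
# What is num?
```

Answer: 35

Derivation:
Trace (tracking num):
result = 23  # -> result = 23
if result < 15:  # condition is False
elif result < 25:  # condition is True
    num = result + 12  # -> num = 35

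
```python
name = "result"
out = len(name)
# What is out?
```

Trace (tracking out):
name = 'result'  # -> name = 'result'
out = len(name)  # -> out = 6

Answer: 6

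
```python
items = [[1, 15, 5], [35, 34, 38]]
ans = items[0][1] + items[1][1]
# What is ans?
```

Trace (tracking ans):
items = [[1, 15, 5], [35, 34, 38]]  # -> items = [[1, 15, 5], [35, 34, 38]]
ans = items[0][1] + items[1][1]  # -> ans = 49

Answer: 49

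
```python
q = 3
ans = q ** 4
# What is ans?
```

Answer: 81

Derivation:
Trace (tracking ans):
q = 3  # -> q = 3
ans = q ** 4  # -> ans = 81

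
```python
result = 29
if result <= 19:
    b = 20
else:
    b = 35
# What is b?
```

Answer: 35

Derivation:
Trace (tracking b):
result = 29  # -> result = 29
if result <= 19:  # condition is False
else:
    b = 35  # -> b = 35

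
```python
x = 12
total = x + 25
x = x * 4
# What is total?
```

Trace (tracking total):
x = 12  # -> x = 12
total = x + 25  # -> total = 37
x = x * 4  # -> x = 48

Answer: 37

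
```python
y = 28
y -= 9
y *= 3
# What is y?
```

Answer: 57

Derivation:
Trace (tracking y):
y = 28  # -> y = 28
y -= 9  # -> y = 19
y *= 3  # -> y = 57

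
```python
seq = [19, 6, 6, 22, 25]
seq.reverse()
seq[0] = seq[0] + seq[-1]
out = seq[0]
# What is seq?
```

Answer: [44, 22, 6, 6, 19]

Derivation:
Trace (tracking seq):
seq = [19, 6, 6, 22, 25]  # -> seq = [19, 6, 6, 22, 25]
seq.reverse()  # -> seq = [25, 22, 6, 6, 19]
seq[0] = seq[0] + seq[-1]  # -> seq = [44, 22, 6, 6, 19]
out = seq[0]  # -> out = 44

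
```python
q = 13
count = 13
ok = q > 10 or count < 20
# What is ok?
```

Answer: True

Derivation:
Trace (tracking ok):
q = 13  # -> q = 13
count = 13  # -> count = 13
ok = q > 10 or count < 20  # -> ok = True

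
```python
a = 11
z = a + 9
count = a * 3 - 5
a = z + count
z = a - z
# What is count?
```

Answer: 28

Derivation:
Trace (tracking count):
a = 11  # -> a = 11
z = a + 9  # -> z = 20
count = a * 3 - 5  # -> count = 28
a = z + count  # -> a = 48
z = a - z  # -> z = 28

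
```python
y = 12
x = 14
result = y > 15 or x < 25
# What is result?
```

Trace (tracking result):
y = 12  # -> y = 12
x = 14  # -> x = 14
result = y > 15 or x < 25  # -> result = True

Answer: True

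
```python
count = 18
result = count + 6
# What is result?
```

Answer: 24

Derivation:
Trace (tracking result):
count = 18  # -> count = 18
result = count + 6  # -> result = 24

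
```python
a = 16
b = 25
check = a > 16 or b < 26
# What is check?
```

Answer: True

Derivation:
Trace (tracking check):
a = 16  # -> a = 16
b = 25  # -> b = 25
check = a > 16 or b < 26  # -> check = True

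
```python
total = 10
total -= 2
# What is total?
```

Trace (tracking total):
total = 10  # -> total = 10
total -= 2  # -> total = 8

Answer: 8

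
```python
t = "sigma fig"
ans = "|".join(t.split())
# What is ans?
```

Answer: 'sigma|fig'

Derivation:
Trace (tracking ans):
t = 'sigma fig'  # -> t = 'sigma fig'
ans = '|'.join(t.split())  # -> ans = 'sigma|fig'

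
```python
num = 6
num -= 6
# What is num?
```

Trace (tracking num):
num = 6  # -> num = 6
num -= 6  # -> num = 0

Answer: 0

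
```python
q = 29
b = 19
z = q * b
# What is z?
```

Answer: 551

Derivation:
Trace (tracking z):
q = 29  # -> q = 29
b = 19  # -> b = 19
z = q * b  # -> z = 551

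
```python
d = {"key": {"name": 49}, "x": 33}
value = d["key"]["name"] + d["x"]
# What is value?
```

Trace (tracking value):
d = {'key': {'name': 49}, 'x': 33}  # -> d = {'key': {'name': 49}, 'x': 33}
value = d['key']['name'] + d['x']  # -> value = 82

Answer: 82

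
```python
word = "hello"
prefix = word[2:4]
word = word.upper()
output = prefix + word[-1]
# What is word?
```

Answer: 'HELLO'

Derivation:
Trace (tracking word):
word = 'hello'  # -> word = 'hello'
prefix = word[2:4]  # -> prefix = 'll'
word = word.upper()  # -> word = 'HELLO'
output = prefix + word[-1]  # -> output = 'llO'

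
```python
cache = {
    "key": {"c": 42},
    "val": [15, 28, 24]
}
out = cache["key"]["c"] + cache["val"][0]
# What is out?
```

Answer: 57

Derivation:
Trace (tracking out):
cache = {'key': {'c': 42}, 'val': [15, 28, 24]}  # -> cache = {'key': {'c': 42}, 'val': [15, 28, 24]}
out = cache['key']['c'] + cache['val'][0]  # -> out = 57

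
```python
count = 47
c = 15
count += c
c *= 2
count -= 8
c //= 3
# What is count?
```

Answer: 54

Derivation:
Trace (tracking count):
count = 47  # -> count = 47
c = 15  # -> c = 15
count += c  # -> count = 62
c *= 2  # -> c = 30
count -= 8  # -> count = 54
c //= 3  # -> c = 10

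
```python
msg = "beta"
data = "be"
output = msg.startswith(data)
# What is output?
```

Answer: True

Derivation:
Trace (tracking output):
msg = 'beta'  # -> msg = 'beta'
data = 'be'  # -> data = 'be'
output = msg.startswith(data)  # -> output = True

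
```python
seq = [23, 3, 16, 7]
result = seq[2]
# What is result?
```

Answer: 16

Derivation:
Trace (tracking result):
seq = [23, 3, 16, 7]  # -> seq = [23, 3, 16, 7]
result = seq[2]  # -> result = 16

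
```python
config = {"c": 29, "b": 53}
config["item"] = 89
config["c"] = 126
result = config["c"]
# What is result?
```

Answer: 126

Derivation:
Trace (tracking result):
config = {'c': 29, 'b': 53}  # -> config = {'c': 29, 'b': 53}
config['item'] = 89  # -> config = {'c': 29, 'b': 53, 'item': 89}
config['c'] = 126  # -> config = {'c': 126, 'b': 53, 'item': 89}
result = config['c']  # -> result = 126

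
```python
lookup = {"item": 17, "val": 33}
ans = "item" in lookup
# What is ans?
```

Trace (tracking ans):
lookup = {'item': 17, 'val': 33}  # -> lookup = {'item': 17, 'val': 33}
ans = 'item' in lookup  # -> ans = True

Answer: True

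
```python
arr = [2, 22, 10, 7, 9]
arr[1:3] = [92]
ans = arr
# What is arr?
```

Trace (tracking arr):
arr = [2, 22, 10, 7, 9]  # -> arr = [2, 22, 10, 7, 9]
arr[1:3] = [92]  # -> arr = [2, 92, 7, 9]
ans = arr  # -> ans = [2, 92, 7, 9]

Answer: [2, 92, 7, 9]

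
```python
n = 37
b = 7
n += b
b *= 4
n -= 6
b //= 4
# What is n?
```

Trace (tracking n):
n = 37  # -> n = 37
b = 7  # -> b = 7
n += b  # -> n = 44
b *= 4  # -> b = 28
n -= 6  # -> n = 38
b //= 4  # -> b = 7

Answer: 38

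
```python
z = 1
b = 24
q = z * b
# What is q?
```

Answer: 24

Derivation:
Trace (tracking q):
z = 1  # -> z = 1
b = 24  # -> b = 24
q = z * b  # -> q = 24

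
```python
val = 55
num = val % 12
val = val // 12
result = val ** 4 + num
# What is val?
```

Trace (tracking val):
val = 55  # -> val = 55
num = val % 12  # -> num = 7
val = val // 12  # -> val = 4
result = val ** 4 + num  # -> result = 263

Answer: 4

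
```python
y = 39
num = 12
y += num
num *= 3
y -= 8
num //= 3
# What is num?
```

Answer: 12

Derivation:
Trace (tracking num):
y = 39  # -> y = 39
num = 12  # -> num = 12
y += num  # -> y = 51
num *= 3  # -> num = 36
y -= 8  # -> y = 43
num //= 3  # -> num = 12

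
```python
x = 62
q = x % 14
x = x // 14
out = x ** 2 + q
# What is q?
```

Answer: 6

Derivation:
Trace (tracking q):
x = 62  # -> x = 62
q = x % 14  # -> q = 6
x = x // 14  # -> x = 4
out = x ** 2 + q  # -> out = 22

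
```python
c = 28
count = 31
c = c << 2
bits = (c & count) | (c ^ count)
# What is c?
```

Trace (tracking c):
c = 28  # -> c = 28
count = 31  # -> count = 31
c = c << 2  # -> c = 112
bits = c & count | c ^ count  # -> bits = 127

Answer: 112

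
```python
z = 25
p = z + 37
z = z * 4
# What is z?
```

Trace (tracking z):
z = 25  # -> z = 25
p = z + 37  # -> p = 62
z = z * 4  # -> z = 100

Answer: 100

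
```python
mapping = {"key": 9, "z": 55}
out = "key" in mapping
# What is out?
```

Answer: True

Derivation:
Trace (tracking out):
mapping = {'key': 9, 'z': 55}  # -> mapping = {'key': 9, 'z': 55}
out = 'key' in mapping  # -> out = True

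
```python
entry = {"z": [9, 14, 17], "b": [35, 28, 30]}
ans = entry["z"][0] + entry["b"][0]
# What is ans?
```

Trace (tracking ans):
entry = {'z': [9, 14, 17], 'b': [35, 28, 30]}  # -> entry = {'z': [9, 14, 17], 'b': [35, 28, 30]}
ans = entry['z'][0] + entry['b'][0]  # -> ans = 44

Answer: 44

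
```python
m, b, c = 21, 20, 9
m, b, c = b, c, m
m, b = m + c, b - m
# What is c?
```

Answer: 21

Derivation:
Trace (tracking c):
m, b, c = (21, 20, 9)  # -> m = 21, b = 20, c = 9
m, b, c = (b, c, m)  # -> m = 20, b = 9, c = 21
m, b = (m + c, b - m)  # -> m = 41, b = -11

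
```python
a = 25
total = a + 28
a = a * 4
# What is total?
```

Trace (tracking total):
a = 25  # -> a = 25
total = a + 28  # -> total = 53
a = a * 4  # -> a = 100

Answer: 53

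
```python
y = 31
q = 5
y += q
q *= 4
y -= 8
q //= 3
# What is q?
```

Trace (tracking q):
y = 31  # -> y = 31
q = 5  # -> q = 5
y += q  # -> y = 36
q *= 4  # -> q = 20
y -= 8  # -> y = 28
q //= 3  # -> q = 6

Answer: 6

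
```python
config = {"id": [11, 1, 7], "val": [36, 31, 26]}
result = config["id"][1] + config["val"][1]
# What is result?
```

Answer: 32

Derivation:
Trace (tracking result):
config = {'id': [11, 1, 7], 'val': [36, 31, 26]}  # -> config = {'id': [11, 1, 7], 'val': [36, 31, 26]}
result = config['id'][1] + config['val'][1]  # -> result = 32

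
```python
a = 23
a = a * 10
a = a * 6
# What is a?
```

Answer: 1380

Derivation:
Trace (tracking a):
a = 23  # -> a = 23
a = a * 10  # -> a = 230
a = a * 6  # -> a = 1380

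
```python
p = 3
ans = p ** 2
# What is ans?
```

Answer: 9

Derivation:
Trace (tracking ans):
p = 3  # -> p = 3
ans = p ** 2  # -> ans = 9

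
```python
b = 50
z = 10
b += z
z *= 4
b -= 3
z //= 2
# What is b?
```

Answer: 57

Derivation:
Trace (tracking b):
b = 50  # -> b = 50
z = 10  # -> z = 10
b += z  # -> b = 60
z *= 4  # -> z = 40
b -= 3  # -> b = 57
z //= 2  # -> z = 20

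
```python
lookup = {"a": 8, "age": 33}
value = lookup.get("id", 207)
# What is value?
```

Answer: 207

Derivation:
Trace (tracking value):
lookup = {'a': 8, 'age': 33}  # -> lookup = {'a': 8, 'age': 33}
value = lookup.get('id', 207)  # -> value = 207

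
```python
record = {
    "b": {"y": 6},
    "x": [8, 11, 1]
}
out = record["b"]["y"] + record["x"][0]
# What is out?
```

Trace (tracking out):
record = {'b': {'y': 6}, 'x': [8, 11, 1]}  # -> record = {'b': {'y': 6}, 'x': [8, 11, 1]}
out = record['b']['y'] + record['x'][0]  # -> out = 14

Answer: 14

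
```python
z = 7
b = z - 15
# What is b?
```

Trace (tracking b):
z = 7  # -> z = 7
b = z - 15  # -> b = -8

Answer: -8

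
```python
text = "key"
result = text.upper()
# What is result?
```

Trace (tracking result):
text = 'key'  # -> text = 'key'
result = text.upper()  # -> result = 'KEY'

Answer: 'KEY'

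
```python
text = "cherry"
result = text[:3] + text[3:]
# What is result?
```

Answer: 'cherry'

Derivation:
Trace (tracking result):
text = 'cherry'  # -> text = 'cherry'
result = text[:3] + text[3:]  # -> result = 'cherry'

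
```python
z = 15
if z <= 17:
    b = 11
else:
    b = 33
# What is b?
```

Answer: 11

Derivation:
Trace (tracking b):
z = 15  # -> z = 15
if z <= 17:  # condition is True
    b = 11  # -> b = 11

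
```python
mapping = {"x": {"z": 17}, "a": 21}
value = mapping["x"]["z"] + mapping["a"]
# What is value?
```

Answer: 38

Derivation:
Trace (tracking value):
mapping = {'x': {'z': 17}, 'a': 21}  # -> mapping = {'x': {'z': 17}, 'a': 21}
value = mapping['x']['z'] + mapping['a']  # -> value = 38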